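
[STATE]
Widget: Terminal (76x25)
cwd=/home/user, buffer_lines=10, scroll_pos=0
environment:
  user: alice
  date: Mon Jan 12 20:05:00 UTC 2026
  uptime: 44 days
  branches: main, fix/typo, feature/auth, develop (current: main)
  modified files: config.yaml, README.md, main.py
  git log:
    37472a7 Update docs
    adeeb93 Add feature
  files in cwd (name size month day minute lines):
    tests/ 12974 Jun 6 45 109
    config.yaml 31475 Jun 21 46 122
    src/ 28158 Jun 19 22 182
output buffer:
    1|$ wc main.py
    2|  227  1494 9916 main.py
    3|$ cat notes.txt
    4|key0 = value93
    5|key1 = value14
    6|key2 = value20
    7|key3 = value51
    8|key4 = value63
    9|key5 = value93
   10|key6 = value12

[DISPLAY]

$ wc main.py                                                                
  227  1494 9916 main.py                                                    
$ cat notes.txt                                                             
key0 = value93                                                              
key1 = value14                                                              
key2 = value20                                                              
key3 = value51                                                              
key4 = value63                                                              
key5 = value93                                                              
key6 = value12                                                              
$ █                                                                         
                                                                            
                                                                            
                                                                            
                                                                            
                                                                            
                                                                            
                                                                            
                                                                            
                                                                            
                                                                            
                                                                            
                                                                            
                                                                            
                                                                            


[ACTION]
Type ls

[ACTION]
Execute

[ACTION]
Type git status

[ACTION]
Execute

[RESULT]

$ wc main.py                                                                
  227  1494 9916 main.py                                                    
$ cat notes.txt                                                             
key0 = value93                                                              
key1 = value14                                                              
key2 = value20                                                              
key3 = value51                                                              
key4 = value63                                                              
key5 = value93                                                              
key6 = value12                                                              
$ ls                                                                        
tests/  config.yaml  src/                                                   
$ git status                                                                
On branch main                                                              
Changes not staged for commit:                                              
                                                                            
        modified:   config.yaml                                             
        modified:   README.md                                               
        modified:   main.py                                                 
$ █                                                                         
                                                                            
                                                                            
                                                                            
                                                                            
                                                                            


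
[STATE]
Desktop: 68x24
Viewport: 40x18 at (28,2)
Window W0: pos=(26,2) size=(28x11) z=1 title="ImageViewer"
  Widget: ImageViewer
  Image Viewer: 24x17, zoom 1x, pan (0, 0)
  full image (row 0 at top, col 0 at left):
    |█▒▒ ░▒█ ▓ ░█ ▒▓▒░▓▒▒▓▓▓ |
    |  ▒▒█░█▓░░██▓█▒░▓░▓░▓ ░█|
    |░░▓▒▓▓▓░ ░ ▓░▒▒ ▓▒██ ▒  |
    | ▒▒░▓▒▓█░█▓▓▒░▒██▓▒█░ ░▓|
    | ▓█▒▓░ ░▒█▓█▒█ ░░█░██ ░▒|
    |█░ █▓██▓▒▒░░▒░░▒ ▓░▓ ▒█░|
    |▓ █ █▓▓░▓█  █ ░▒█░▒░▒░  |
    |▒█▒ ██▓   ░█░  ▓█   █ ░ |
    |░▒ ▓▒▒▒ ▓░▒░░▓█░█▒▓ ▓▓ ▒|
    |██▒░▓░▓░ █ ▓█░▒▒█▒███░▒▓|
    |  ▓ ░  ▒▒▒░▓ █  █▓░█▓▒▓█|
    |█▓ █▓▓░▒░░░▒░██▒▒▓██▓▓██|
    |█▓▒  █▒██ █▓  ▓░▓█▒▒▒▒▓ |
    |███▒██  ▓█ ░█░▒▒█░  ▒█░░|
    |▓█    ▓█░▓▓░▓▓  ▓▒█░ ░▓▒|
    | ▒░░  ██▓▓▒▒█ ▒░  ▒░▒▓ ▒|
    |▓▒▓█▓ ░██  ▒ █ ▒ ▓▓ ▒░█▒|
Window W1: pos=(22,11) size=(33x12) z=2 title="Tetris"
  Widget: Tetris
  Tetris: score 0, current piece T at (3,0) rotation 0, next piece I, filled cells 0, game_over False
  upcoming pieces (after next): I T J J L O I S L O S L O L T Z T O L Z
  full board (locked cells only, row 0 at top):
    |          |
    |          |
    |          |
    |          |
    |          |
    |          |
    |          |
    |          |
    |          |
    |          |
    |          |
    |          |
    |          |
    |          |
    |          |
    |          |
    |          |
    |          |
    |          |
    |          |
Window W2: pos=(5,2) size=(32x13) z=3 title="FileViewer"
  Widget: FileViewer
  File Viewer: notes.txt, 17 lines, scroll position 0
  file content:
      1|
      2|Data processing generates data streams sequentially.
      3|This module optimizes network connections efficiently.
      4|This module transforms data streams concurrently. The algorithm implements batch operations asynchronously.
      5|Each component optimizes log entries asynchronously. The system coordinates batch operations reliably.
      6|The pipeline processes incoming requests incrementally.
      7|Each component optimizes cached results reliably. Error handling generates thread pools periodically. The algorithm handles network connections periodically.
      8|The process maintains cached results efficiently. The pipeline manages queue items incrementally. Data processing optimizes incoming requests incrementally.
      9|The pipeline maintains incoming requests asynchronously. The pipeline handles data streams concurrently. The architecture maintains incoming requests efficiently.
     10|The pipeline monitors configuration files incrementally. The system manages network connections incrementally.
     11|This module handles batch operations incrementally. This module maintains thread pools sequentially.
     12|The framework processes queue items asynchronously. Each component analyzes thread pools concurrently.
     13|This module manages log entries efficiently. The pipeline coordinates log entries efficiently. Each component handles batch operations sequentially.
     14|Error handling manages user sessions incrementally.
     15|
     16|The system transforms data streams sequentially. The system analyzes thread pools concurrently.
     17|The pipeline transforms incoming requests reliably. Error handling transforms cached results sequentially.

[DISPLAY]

━━━━━━━━┓━━━━━━━━━━━━━━━━┓              
        ┃er              ┃              
────────┨────────────────┨              
       ▲┃░█ ▒▓▒░▓▒▒▓▓▓   ┃              
tes dat█┃██▓█▒░▓░▓░▓ ░█  ┃              
network░┃ ▓░▒▒ ▓▒██ ▒    ┃              
 data s░┃▓▓▒░▒██▓▒█░ ░▓  ┃              
es log ░┃▓█▒█ ░░█░██ ░▒  ┃              
 incomi░┃░░▒░░▒ ▓░▓ ▒█░  ┃              
es cach░┃━━━━━━━━━━━━━━━━━┓             
cached ░┃                 ┃             
 incomi▼┃─────────────────┨             
━━━━━━━━┛t:               ┃             
     │████                ┃             
     │                    ┃             
     │                    ┃             
     │                    ┃             
     │                    ┃             


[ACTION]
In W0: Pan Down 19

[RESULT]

━━━━━━━━┓━━━━━━━━━━━━━━━━┓              
        ┃er              ┃              
────────┨────────────────┨              
       ▲┃                ┃              
tes dat█┃                ┃              
network░┃                ┃              
 data s░┃                ┃              
es log ░┃                ┃              
 incomi░┃                ┃              
es cach░┃━━━━━━━━━━━━━━━━━┓             
cached ░┃                 ┃             
 incomi▼┃─────────────────┨             
━━━━━━━━┛t:               ┃             
     │████                ┃             
     │                    ┃             
     │                    ┃             
     │                    ┃             
     │                    ┃             


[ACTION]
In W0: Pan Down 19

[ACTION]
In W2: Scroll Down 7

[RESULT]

━━━━━━━━┓━━━━━━━━━━━━━━━━┓              
        ┃er              ┃              
────────┨────────────────┨              
cached ▲┃                ┃              
 incomi░┃                ┃              
configu░┃                ┃              
tch ope░┃                ┃              
s queue░┃                ┃              
g entri░┃                ┃              
 user s░┃━━━━━━━━━━━━━━━━━┓             
       █┃                 ┃             
data st▼┃─────────────────┨             
━━━━━━━━┛t:               ┃             
     │████                ┃             
     │                    ┃             
     │                    ┃             
     │                    ┃             
     │                    ┃             


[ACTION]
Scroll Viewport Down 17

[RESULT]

 incomi░┃                ┃              
configu░┃                ┃              
tch ope░┃                ┃              
s queue░┃                ┃              
g entri░┃                ┃              
 user s░┃━━━━━━━━━━━━━━━━━┓             
       █┃                 ┃             
data st▼┃─────────────────┨             
━━━━━━━━┛t:               ┃             
     │████                ┃             
     │                    ┃             
     │                    ┃             
     │                    ┃             
     │                    ┃             
     │Score:              ┃             
     │0                   ┃             
━━━━━━━━━━━━━━━━━━━━━━━━━━┛             
                                        


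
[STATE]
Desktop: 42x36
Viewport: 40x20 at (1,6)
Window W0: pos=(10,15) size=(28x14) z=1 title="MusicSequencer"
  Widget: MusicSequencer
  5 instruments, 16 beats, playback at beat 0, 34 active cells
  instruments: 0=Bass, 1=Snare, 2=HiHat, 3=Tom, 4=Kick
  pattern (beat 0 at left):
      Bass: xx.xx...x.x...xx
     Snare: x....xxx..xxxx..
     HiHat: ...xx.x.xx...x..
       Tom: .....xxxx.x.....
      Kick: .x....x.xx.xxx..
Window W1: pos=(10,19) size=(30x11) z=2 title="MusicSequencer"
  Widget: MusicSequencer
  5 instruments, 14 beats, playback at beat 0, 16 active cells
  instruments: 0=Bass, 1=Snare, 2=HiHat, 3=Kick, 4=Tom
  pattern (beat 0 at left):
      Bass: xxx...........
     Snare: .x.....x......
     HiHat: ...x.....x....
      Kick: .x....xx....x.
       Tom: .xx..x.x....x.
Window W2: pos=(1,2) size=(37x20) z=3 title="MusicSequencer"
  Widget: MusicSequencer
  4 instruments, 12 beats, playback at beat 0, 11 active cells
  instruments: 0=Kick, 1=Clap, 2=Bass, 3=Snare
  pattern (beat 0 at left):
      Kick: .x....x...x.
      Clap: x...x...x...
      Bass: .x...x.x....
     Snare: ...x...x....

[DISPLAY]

┃  Kick·█····█···█·                 ┃   
┃  Clap█···█···█···                 ┃   
┃  Bass·█···█·█····                 ┃   
┃ Snare···█···█····                 ┃   
┃                                   ┃   
┃                                   ┃   
┃                                   ┃   
┃                                   ┃   
┃                                   ┃   
┃                                   ┃   
┃                                   ┃   
┃                                   ┃   
┃                                   ┃   
┃                                   ┃━┓ 
┃                                   ┃ ┃ 
┗━━━━━━━━━━━━━━━━━━━━━━━━━━━━━━━━━━━┛─┨ 
         ┃      ▼1234567890123        ┃ 
         ┃  Bass███···········        ┃ 
         ┃ Snare·█·····█······        ┃ 
         ┃ HiHat···█·····█····        ┃ 


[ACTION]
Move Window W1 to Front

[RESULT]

┃  Kick·█····█···█·                 ┃   
┃  Clap█···█···█···                 ┃   
┃  Bass·█···█·█····                 ┃   
┃ Snare···█···█····                 ┃   
┃                                   ┃   
┃                                   ┃   
┃                                   ┃   
┃                                   ┃   
┃                                   ┃   
┃                                   ┃   
┃                                   ┃   
┃                                   ┃   
┃                                   ┃   
┃        ┏━━━━━━━━━━━━━━━━━━━━━━━━━━━━┓ 
┃        ┃ MusicSequencer             ┃ 
┗━━━━━━━━┠────────────────────────────┨ 
         ┃      ▼1234567890123        ┃ 
         ┃  Bass███···········        ┃ 
         ┃ Snare·█·····█······        ┃ 
         ┃ HiHat···█·····█····        ┃ 


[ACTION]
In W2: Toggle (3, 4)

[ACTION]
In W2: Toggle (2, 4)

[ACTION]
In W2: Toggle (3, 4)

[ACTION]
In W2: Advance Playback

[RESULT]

┃  Kick·█····█···█·                 ┃   
┃  Clap█···█···█···                 ┃   
┃  Bass·█··██·█····                 ┃   
┃ Snare···█···█····                 ┃   
┃                                   ┃   
┃                                   ┃   
┃                                   ┃   
┃                                   ┃   
┃                                   ┃   
┃                                   ┃   
┃                                   ┃   
┃                                   ┃   
┃                                   ┃   
┃        ┏━━━━━━━━━━━━━━━━━━━━━━━━━━━━┓ 
┃        ┃ MusicSequencer             ┃ 
┗━━━━━━━━┠────────────────────────────┨ 
         ┃      ▼1234567890123        ┃ 
         ┃  Bass███···········        ┃ 
         ┃ Snare·█·····█······        ┃ 
         ┃ HiHat···█·····█····        ┃ 


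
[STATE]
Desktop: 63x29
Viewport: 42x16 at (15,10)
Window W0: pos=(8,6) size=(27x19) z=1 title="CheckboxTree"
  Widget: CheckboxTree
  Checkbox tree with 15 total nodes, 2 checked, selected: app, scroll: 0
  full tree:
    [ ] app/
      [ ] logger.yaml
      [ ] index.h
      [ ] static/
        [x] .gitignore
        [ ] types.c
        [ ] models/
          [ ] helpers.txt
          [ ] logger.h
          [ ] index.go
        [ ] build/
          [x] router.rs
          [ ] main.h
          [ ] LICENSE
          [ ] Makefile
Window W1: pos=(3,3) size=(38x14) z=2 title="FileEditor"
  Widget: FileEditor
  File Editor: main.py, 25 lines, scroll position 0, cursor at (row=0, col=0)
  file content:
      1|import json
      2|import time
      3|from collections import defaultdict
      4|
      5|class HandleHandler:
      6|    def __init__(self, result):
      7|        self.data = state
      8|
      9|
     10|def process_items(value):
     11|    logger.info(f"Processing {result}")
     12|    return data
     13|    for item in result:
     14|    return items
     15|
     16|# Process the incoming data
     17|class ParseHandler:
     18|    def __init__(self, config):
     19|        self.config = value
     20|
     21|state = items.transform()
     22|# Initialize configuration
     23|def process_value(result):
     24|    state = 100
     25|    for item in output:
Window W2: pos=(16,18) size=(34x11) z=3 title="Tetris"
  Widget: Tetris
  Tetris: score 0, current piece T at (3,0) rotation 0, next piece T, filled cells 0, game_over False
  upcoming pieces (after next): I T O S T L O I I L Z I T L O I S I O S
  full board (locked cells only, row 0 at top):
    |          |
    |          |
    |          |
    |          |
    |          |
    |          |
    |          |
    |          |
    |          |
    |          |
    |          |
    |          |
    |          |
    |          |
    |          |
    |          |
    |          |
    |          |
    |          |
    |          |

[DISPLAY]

eHandler:               ░┃                
nit__(self, result):    ░┃                
f.data = state          ░┃                
                        ░┃                
                        ░┃                
_items(value):          ▼┃                
━━━━━━━━━━━━━━━━━━━━━━━━━┛                
 [ ] logger.h      ┃                      
 ┏━━━━━━━━━━━━━━━━━━━━━━━━━━━━━━━━┓       
-┃ Tetris                         ┃       
 ┠────────────────────────────────┨       
 ┃          │Next:                ┃       
 ┃          │ ▒                   ┃       
 ┃          │▒▒▒                  ┃       
━┃          │                     ┃       
 ┃          │                     ┃       


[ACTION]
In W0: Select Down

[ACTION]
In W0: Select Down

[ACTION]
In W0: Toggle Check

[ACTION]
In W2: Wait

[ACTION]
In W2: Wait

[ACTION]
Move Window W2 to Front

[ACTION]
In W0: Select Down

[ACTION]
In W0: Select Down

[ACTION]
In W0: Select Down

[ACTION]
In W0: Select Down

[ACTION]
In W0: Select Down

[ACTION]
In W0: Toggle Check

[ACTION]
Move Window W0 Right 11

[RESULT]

eHandler:               ░┃    ┃           
nit__(self, result):    ░┃    ┃           
f.data = state          ░┃    ┃           
                        ░┃    ┃           
                        ░┃    ┃           
_items(value):          ▼┃    ┃           
━━━━━━━━━━━━━━━━━━━━━━━━━┛t   ┃           
    ┃       [ ] logger.h      ┃           
 ┏━━━━━━━━━━━━━━━━━━━━━━━━━━━━━━━━┓       
 ┃ Tetris                         ┃       
 ┠────────────────────────────────┨       
 ┃          │Next:                ┃       
 ┃          │ ▒                   ┃       
 ┃          │▒▒▒                  ┃       
 ┃          │                     ┃       
 ┃          │                     ┃       


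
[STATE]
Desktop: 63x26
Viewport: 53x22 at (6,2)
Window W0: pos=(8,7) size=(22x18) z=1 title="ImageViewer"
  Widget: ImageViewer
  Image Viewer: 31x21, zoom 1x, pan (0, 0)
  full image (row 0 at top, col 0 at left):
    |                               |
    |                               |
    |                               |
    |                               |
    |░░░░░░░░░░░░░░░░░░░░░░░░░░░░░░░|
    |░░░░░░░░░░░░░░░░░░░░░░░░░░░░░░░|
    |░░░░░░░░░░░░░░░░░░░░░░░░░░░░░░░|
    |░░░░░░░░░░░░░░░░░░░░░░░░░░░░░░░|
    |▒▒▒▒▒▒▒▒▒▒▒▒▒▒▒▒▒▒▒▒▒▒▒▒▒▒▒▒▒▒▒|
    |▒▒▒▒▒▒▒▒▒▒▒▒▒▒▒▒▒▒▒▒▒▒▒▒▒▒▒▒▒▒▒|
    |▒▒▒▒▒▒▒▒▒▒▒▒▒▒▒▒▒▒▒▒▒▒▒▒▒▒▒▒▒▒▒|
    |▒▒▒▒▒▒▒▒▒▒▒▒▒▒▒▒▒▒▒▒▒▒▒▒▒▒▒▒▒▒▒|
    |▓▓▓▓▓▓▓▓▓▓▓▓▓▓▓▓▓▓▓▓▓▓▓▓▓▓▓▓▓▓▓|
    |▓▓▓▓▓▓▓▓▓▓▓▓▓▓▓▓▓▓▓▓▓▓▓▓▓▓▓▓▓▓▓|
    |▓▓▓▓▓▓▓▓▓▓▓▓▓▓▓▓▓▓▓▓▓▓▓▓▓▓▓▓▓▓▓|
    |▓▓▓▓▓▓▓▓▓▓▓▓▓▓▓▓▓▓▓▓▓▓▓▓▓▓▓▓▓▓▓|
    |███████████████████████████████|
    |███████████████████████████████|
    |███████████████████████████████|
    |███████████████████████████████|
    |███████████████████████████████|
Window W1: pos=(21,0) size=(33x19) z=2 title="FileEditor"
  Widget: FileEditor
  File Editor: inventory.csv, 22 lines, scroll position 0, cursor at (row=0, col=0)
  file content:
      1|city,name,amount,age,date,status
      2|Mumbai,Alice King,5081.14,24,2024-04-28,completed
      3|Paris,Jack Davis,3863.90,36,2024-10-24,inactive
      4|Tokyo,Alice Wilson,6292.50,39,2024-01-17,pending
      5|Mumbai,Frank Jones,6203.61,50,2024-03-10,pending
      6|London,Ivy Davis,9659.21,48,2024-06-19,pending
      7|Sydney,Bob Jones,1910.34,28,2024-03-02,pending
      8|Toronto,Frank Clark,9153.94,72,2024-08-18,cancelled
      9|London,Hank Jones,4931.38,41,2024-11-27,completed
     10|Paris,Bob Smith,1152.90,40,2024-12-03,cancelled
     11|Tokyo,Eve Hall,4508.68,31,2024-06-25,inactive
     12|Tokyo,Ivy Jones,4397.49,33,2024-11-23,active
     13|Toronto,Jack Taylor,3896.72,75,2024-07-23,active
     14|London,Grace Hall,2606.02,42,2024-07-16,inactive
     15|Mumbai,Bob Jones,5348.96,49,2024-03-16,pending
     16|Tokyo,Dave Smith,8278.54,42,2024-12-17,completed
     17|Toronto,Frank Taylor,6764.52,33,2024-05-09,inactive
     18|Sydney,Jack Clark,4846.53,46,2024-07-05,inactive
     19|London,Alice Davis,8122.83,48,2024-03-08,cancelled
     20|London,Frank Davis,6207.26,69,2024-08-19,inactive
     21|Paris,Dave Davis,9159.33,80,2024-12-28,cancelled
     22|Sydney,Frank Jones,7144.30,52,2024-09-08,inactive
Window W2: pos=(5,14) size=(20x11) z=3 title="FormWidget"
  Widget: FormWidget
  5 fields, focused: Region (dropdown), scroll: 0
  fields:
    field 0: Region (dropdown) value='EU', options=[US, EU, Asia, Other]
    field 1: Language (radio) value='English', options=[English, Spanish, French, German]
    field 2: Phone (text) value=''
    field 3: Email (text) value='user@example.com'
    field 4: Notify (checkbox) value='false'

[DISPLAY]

               ┠───────────────────────────────┨     
               ┃█ity,name,amount,age,date,stat▲┃     
               ┃Mumbai,Alice King,5081.14,24,2█┃     
               ┃Paris,Jack Davis,3863.90,36,20░┃     
               ┃Tokyo,Alice Wilson,6292.50,39,░┃     
  ┏━━━━━━━━━━━━┃Mumbai,Frank Jones,6203.61,50,░┃     
  ┃ ImageViewer┃London,Ivy Davis,9659.21,48,20░┃     
  ┠────────────┃Sydney,Bob Jones,1910.34,28,20░┃     
  ┃            ┃Toronto,Frank Clark,9153.94,72░┃     
  ┃            ┃London,Hank Jones,4931.38,41,2░┃     
  ┃            ┃Paris,Bob Smith,1152.90,40,202░┃     
  ┃            ┃Tokyo,Eve Hall,4508.68,31,2024░┃     
━━━━━━━━━━━━━━━━━━┓yo,Ivy Jones,4397.49,33,202░┃     
 FormWidget       ┃onto,Jack Taylor,3896.72,75░┃     
──────────────────┨don,Grace Hall,2606.02,42,2░┃     
> Region:     [E▼]┃bai,Bob Jones,5348.96,49,20▼┃     
  Language:   (●) ┃━━━━━━━━━━━━━━━━━━━━━━━━━━━━┛     
  Phone:      [  ]┃▒▒▒▒┃                             
  Email:      [us]┃▒▒▒▒┃                             
  Notify:     [ ] ┃▒▒▒▒┃                             
                  ┃▓▓▓▓┃                             
                  ┃▓▓▓▓┃                             


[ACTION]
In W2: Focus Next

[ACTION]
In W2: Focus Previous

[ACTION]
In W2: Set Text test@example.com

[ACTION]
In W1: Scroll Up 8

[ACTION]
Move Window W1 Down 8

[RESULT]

                                                     
                                                     
                                                     
                                                     
                                                     
  ┏━━━━━━━━━━━━┏━━━━━━━━━━━━━━━━━━━━━━━━━━━━━━━┓     
  ┃ ImageViewer┃ FileEditor                    ┃     
  ┠────────────┠───────────────────────────────┨     
  ┃            ┃█ity,name,amount,age,date,stat▲┃     
  ┃            ┃Mumbai,Alice King,5081.14,24,2█┃     
  ┃            ┃Paris,Jack Davis,3863.90,36,20░┃     
  ┃            ┃Tokyo,Alice Wilson,6292.50,39,░┃     
━━━━━━━━━━━━━━━━━━┓bai,Frank Jones,6203.61,50,░┃     
 FormWidget       ┃don,Ivy Davis,9659.21,48,20░┃     
──────────────────┨ney,Bob Jones,1910.34,28,20░┃     
> Region:     [E▼]┃onto,Frank Clark,9153.94,72░┃     
  Language:   (●) ┃don,Hank Jones,4931.38,41,2░┃     
  Phone:      [  ]┃is,Bob Smith,1152.90,40,202░┃     
  Email:      [us]┃yo,Eve Hall,4508.68,31,2024░┃     
  Notify:     [ ] ┃yo,Ivy Jones,4397.49,33,202░┃     
                  ┃onto,Jack Taylor,3896.72,75░┃     
                  ┃don,Grace Hall,2606.02,42,2░┃     


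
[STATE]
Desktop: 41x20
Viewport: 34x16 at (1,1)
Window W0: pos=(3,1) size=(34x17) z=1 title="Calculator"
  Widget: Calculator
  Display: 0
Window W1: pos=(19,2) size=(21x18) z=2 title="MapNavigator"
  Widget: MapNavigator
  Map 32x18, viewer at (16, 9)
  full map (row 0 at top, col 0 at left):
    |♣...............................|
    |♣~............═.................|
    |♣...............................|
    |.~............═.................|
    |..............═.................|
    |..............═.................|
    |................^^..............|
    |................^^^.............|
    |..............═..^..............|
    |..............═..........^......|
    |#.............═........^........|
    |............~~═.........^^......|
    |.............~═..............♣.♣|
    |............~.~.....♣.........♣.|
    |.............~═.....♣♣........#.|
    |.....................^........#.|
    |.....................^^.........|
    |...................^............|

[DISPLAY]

  ┏━━━━━━━━━━━━━━━━━━━━━━━━━━━━━━━
  ┃ Calculator    ┏━━━━━━━━━━━━━━━
  ┠───────────────┃ MapNavigator  
  ┃               ┠───────────────
  ┃┌───┬───┬───┬──┃...............
  ┃│ 7 │ 8 │ 9 │ ÷┃.......═.......
  ┃├───┼───┼───┼──┃.......═.......
  ┃│ 4 │ 5 │ 6 │ ×┃.......═.......
  ┃├───┼───┼───┼──┃.........^^....
  ┃│ 1 │ 2 │ 3 │ -┃.........^^^...
  ┃├───┼───┼───┼──┃.......═..^....
  ┃│ 0 │ . │ = │ +┃.......═.@.....
  ┃├───┼───┼───┼──┃.......═.......
  ┃│ C │ MC│ MR│ M┃.....~~═.......
  ┃└───┴───┴───┴──┃......~═.......
  ┃               ┃.....~.~.....♣.


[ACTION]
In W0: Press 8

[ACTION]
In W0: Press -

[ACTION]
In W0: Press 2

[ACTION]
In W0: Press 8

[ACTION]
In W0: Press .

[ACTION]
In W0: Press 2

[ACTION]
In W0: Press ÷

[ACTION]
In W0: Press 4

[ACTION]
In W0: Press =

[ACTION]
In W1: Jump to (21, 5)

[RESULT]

  ┏━━━━━━━━━━━━━━━━━━━━━━━━━━━━━━━
  ┃ Calculator    ┏━━━━━━━━━━━━━━━
  ┠───────────────┃ MapNavigator  
  ┃               ┠───────────────
  ┃┌───┬───┬───┬──┃               
  ┃│ 7 │ 8 │ 9 │ ÷┃               
  ┃├───┼───┼───┼──┃...............
  ┃│ 4 │ 5 │ 6 │ ×┃..═............
  ┃├───┼───┼───┼──┃...............
  ┃│ 1 │ 2 │ 3 │ -┃..═............
  ┃├───┼───┼───┼──┃..═............
  ┃│ 0 │ . │ = │ +┃..═......@.....
  ┃├───┼───┼───┼──┃....^^.........
  ┃│ C │ MC│ MR│ M┃....^^^........
  ┃└───┴───┴───┴──┃..═..^.........
  ┃               ┃..═..........^.


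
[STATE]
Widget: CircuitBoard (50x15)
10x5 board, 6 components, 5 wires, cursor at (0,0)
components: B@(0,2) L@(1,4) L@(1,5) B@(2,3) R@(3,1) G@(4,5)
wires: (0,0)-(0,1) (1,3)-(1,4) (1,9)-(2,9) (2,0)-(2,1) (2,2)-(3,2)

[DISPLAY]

   0 1 2 3 4 5 6 7 8 9                            
0  [.]─ ·   B                                     
                                                  
1               · ─ L   L               ·         
                                        │         
2   · ─ ·   ·   B                       ·         
            │                                     
3       R   ·                                     
                                                  
4                       G                         
Cursor: (0,0)                                     
                                                  
                                                  
                                                  
                                                  


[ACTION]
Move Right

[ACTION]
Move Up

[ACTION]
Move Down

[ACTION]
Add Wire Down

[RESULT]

   0 1 2 3 4 5 6 7 8 9                            
0   · ─ ·   B                                     
                                                  
1      [.]      · ─ L   L               ·         
        │                               │         
2   · ─ ·   ·   B                       ·         
            │                                     
3       R   ·                                     
                                                  
4                       G                         
Cursor: (1,1)                                     
                                                  
                                                  
                                                  
                                                  


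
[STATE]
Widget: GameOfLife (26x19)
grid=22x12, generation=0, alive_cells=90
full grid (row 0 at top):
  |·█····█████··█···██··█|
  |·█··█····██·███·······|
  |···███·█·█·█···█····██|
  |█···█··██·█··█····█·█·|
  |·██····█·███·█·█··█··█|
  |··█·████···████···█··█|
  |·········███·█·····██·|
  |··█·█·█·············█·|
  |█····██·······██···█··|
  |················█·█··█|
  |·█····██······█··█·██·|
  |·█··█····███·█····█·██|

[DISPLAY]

Gen: 0                    
·█····█████··█···██··█    
·█··█····██·███·······    
···███·█·█·█···█····██    
█···█··██·█··█····█·█·    
·██····█·███·█·█··█··█    
··█·████···████···█··█    
·········███·█·····██·    
··█·█·█·············█·    
█····██·······██···█··    
················█·█··█    
·█····██······█··█·██·    
·█··█····███·█····█·██    
                          
                          
                          
                          
                          
                          


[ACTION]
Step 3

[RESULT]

Gen: 3                    
··██··················    
··███······██·█·····█·    
·█·██·██·█···█····███·    
██····█··········██·█·    
██····················    
·█████····██·····█···█    
··███········█·█··█···    
···███·██·██·····█····    
·····█·█·····█······█·    
······█·······█·······    
···············██··█··    
······················    
                          
                          
                          
                          
                          
                          


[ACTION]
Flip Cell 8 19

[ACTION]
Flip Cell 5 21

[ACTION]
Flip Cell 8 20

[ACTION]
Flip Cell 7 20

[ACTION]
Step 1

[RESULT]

Gen: 4                    
··█·█·················    
·█···█······██······█·    
██··█·██····██···██·██    
·····███·········██·█·    
···███···········██···    
█····█················    
·█····█··█··█···███···    
··█··█·██···█·█···██··    
·····█·██·············    
······█·······██······    
···············█······    
······················    
                          
                          
                          
                          
                          
                          


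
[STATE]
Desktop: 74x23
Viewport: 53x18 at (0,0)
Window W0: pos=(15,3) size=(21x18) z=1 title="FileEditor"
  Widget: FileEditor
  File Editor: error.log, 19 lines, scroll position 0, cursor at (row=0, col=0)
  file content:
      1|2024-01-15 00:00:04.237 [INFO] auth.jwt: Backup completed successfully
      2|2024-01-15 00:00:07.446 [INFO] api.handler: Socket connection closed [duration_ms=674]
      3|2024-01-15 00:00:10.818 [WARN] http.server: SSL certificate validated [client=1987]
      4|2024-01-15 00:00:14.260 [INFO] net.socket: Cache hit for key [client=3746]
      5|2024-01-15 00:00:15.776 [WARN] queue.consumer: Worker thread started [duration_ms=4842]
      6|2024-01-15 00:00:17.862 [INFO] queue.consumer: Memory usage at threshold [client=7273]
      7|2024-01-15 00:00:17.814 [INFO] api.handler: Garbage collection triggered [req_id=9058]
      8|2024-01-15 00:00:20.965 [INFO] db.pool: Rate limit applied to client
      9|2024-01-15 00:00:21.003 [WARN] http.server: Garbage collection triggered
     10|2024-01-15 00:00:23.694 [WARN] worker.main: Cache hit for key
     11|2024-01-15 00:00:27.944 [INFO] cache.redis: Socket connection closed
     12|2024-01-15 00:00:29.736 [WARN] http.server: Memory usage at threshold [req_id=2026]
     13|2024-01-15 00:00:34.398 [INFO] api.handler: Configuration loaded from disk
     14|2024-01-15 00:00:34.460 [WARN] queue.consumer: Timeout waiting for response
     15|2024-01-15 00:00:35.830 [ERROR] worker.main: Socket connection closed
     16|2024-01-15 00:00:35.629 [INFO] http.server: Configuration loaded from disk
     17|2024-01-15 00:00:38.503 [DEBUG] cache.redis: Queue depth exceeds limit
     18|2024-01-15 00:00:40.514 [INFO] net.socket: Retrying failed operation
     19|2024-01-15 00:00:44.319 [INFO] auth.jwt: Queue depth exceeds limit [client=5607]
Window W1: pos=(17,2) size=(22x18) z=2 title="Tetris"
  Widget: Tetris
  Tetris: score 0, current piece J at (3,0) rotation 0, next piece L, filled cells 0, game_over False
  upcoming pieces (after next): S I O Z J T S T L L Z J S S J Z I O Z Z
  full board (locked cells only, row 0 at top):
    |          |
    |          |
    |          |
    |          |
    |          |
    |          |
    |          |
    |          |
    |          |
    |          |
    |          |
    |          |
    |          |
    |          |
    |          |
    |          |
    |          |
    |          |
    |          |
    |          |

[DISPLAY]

                                                     
                                                     
                 ┏━━━━━━━━━━━━━━━━━━━━┓              
               ┏━┃ Tetris             ┃              
               ┃ ┠────────────────────┨              
               ┠─┃          │Next:    ┃              
               ┃█┃          │  ▒      ┃              
               ┃2┃          │▒▒▒      ┃              
               ┃2┃          │         ┃              
               ┃2┃          │         ┃              
               ┃2┃          │         ┃              
               ┃2┃          │Score:   ┃              
               ┃2┃          │0        ┃              
               ┃2┃          │         ┃              
               ┃2┃          │         ┃              
               ┃2┃          │         ┃              
               ┃2┃          │         ┃              
               ┃2┃          │         ┃              


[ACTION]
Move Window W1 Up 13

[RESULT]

                 ┏━━━━━━━━━━━━━━━━━━━━┓              
                 ┃ Tetris             ┃              
                 ┠────────────────────┨              
               ┏━┃          │Next:    ┃              
               ┃ ┃          │  ▒      ┃              
               ┠─┃          │▒▒▒      ┃              
               ┃█┃          │         ┃              
               ┃2┃          │         ┃              
               ┃2┃          │         ┃              
               ┃2┃          │Score:   ┃              
               ┃2┃          │0        ┃              
               ┃2┃          │         ┃              
               ┃2┃          │         ┃              
               ┃2┃          │         ┃              
               ┃2┃          │         ┃              
               ┃2┃          │         ┃              
               ┃2┃          │         ┃              
               ┃2┗━━━━━━━━━━━━━━━━━━━━┛              


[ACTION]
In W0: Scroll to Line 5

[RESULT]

                 ┏━━━━━━━━━━━━━━━━━━━━┓              
                 ┃ Tetris             ┃              
                 ┠────────────────────┨              
               ┏━┃          │Next:    ┃              
               ┃ ┃          │  ▒      ┃              
               ┠─┃          │▒▒▒      ┃              
               ┃2┃          │         ┃              
               ┃2┃          │         ┃              
               ┃2┃          │         ┃              
               ┃2┃          │Score:   ┃              
               ┃2┃          │0        ┃              
               ┃2┃          │         ┃              
               ┃2┃          │         ┃              
               ┃2┃          │         ┃              
               ┃2┃          │         ┃              
               ┃2┃          │         ┃              
               ┃2┃          │         ┃              
               ┃2┗━━━━━━━━━━━━━━━━━━━━┛              


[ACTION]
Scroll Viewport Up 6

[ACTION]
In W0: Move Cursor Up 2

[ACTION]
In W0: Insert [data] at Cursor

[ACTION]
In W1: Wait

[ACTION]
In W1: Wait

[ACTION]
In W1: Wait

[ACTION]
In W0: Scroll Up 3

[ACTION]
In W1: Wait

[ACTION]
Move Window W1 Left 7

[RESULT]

          ┏━━━━━━━━━━━━━━━━━━━━┓                     
          ┃ Tetris             ┃                     
          ┠────────────────────┨                     
          ┃          │Next:    ┃━━━┓                 
          ┃          │  ▒      ┃   ┃                 
          ┃          │▒▒▒      ┃───┨                 
          ┃          │         ┃:0▲┃                 
          ┃          │         ┃:1░┃                 
          ┃          │         ┃:1░┃                 
          ┃          │Score:   ┃:1█┃                 
          ┃          │0        ┃:1░┃                 
          ┃          │         ┃:1░┃                 
          ┃          │         ┃:2░┃                 
          ┃          │         ┃:2░┃                 
          ┃          │         ┃:2░┃                 
          ┃          │         ┃:2░┃                 
          ┃          │         ┃:2░┃                 
          ┗━━━━━━━━━━━━━━━━━━━━┛:3░┃                 
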